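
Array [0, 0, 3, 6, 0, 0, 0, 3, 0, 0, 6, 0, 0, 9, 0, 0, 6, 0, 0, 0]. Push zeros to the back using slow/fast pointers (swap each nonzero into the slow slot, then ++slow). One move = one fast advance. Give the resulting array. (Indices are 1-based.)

[3, 6, 3, 6, 9, 6, 0, 0, 0, 0, 0, 0, 0, 0, 0, 0, 0, 0, 0, 0]

(s=1,f=1) a[fast]=0 → fast++
(s=1,f=2) a[fast]=0 → fast++
(s=1,f=3) a[fast]=3≠0 swap→a[1]=3 → slow++,fast++
(s=2,f=4) a[fast]=6≠0 swap→a[2]=6 → slow++,fast++
(s=3,f=5) a[fast]=0 → fast++
(s=3,f=6) a[fast]=0 → fast++
(s=3,f=7) a[fast]=0 → fast++
(s=3,f=8) a[fast]=3≠0 swap→a[3]=3 → slow++,fast++
(s=4,f=9) a[fast]=0 → fast++
(s=4,f=10) a[fast]=0 → fast++
(s=4,f=11) a[fast]=6≠0 swap→a[4]=6 → slow++,fast++
(s=5,f=12) a[fast]=0 → fast++
(s=5,f=13) a[fast]=0 → fast++
(s=5,f=14) a[fast]=9≠0 swap→a[5]=9 → slow++,fast++
(s=6,f=15) a[fast]=0 → fast++
(s=6,f=16) a[fast]=0 → fast++
(s=6,f=17) a[fast]=6≠0 swap→a[6]=6 → slow++,fast++
(s=7,f=18) a[fast]=0 → fast++
(s=7,f=19) a[fast]=0 → fast++
(s=7,f=20) a[fast]=0 → fast++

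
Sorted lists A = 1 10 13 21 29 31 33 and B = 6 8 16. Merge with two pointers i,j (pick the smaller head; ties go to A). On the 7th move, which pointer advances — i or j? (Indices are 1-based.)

i

i=1 j=1: A[i]=1<=B[j]=6 take 1, i++
i=2 j=1: A[i]=10>B[j]=6 take 6, j++
i=2 j=2: A[i]=10>B[j]=8 take 8, j++
i=2 j=3: A[i]=10<=B[j]=16 take 10, i++
i=3 j=3: A[i]=13<=B[j]=16 take 13, i++
i=4 j=3: A[i]=21>B[j]=16 take 16, j++
i=4 j=4: B done, take A[i]=21, i++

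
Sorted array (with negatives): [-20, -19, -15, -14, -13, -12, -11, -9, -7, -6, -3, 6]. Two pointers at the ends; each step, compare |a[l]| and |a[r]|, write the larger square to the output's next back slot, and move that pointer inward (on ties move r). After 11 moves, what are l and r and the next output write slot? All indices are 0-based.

[0,11] |-20|>|6| out[11]=400 → l++
[1,11] |-19|>|6| out[10]=361 → l++
[2,11] |-15|>|6| out[9]=225 → l++
[3,11] |-14|>|6| out[8]=196 → l++
[4,11] |-13|>|6| out[7]=169 → l++
[5,11] |-12|>|6| out[6]=144 → l++
[6,11] |-11|>|6| out[5]=121 → l++
[7,11] |-9|>|6| out[4]=81 → l++
[8,11] |-7|>|6| out[3]=49 → l++
[9,11] |-6|<=|6| out[2]=36 → r--
[9,10] |-6|>|-3| out[1]=36 → l++

l=10, r=10, next write slot=0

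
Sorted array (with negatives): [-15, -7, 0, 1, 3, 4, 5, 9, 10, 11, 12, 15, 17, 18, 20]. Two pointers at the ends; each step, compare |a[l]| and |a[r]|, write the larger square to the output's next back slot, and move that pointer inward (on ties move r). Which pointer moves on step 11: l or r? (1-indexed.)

l=1 r=15: |-15|<=|20| out[15]=400, r--
l=1 r=14: |-15|<=|18| out[14]=324, r--
l=1 r=13: |-15|<=|17| out[13]=289, r--
l=1 r=12: |-15|<=|15| out[12]=225, r--
l=1 r=11: |-15|>|12| out[11]=225, l++
l=2 r=11: |-7|<=|12| out[10]=144, r--
l=2 r=10: |-7|<=|11| out[9]=121, r--
l=2 r=9: |-7|<=|10| out[8]=100, r--
l=2 r=8: |-7|<=|9| out[7]=81, r--
l=2 r=7: |-7|>|5| out[6]=49, l++
l=3 r=7: |0|<=|5| out[5]=25, r--

r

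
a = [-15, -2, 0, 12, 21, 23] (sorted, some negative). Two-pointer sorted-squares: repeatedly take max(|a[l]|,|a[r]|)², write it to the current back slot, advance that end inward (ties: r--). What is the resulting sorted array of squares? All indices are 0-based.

l=0 r=5: |-15|<=|23| out[5]=529, r--
l=0 r=4: |-15|<=|21| out[4]=441, r--
l=0 r=3: |-15|>|12| out[3]=225, l++
l=1 r=3: |-2|<=|12| out[2]=144, r--
l=1 r=2: |-2|>|0| out[1]=4, l++
l=2 r=2: |0|<=|0| out[0]=0, r--

[0, 4, 144, 225, 441, 529]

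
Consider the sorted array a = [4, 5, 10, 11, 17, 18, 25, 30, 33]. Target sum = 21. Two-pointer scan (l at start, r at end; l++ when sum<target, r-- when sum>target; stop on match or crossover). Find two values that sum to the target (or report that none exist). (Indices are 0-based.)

(4, 17)

l=0 r=8: 4+33=37 >21, r--
l=0 r=7: 4+30=34 >21, r--
l=0 r=6: 4+25=29 >21, r--
l=0 r=5: 4+18=22 >21, r--
l=0 r=4: 4+17=21, found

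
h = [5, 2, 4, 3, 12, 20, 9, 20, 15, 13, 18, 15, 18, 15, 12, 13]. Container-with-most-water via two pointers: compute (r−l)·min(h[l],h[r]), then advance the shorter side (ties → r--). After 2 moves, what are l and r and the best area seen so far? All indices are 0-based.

l=0 r=15: min(5,13)*15=75 best=75 *, l++
l=1 r=15: min(2,13)*14=28 best=75, l++

l=2, r=15, best area=75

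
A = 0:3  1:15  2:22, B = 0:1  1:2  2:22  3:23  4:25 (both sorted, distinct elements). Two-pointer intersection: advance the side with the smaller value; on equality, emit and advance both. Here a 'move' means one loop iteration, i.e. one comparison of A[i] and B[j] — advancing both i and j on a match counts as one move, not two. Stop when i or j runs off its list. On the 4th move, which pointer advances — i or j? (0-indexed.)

i

[i=0,j=0] 3>1 → j++
[i=0,j=1] 3>2 → j++
[i=0,j=2] 3<22 → i++
[i=1,j=2] 15<22 → i++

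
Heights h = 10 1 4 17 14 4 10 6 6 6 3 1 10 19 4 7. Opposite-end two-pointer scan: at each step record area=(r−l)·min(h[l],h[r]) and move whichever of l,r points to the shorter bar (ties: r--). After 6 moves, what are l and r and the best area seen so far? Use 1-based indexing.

l=1 r=16: min(10,7)*15=105 best=105 *, r--
l=1 r=15: min(10,4)*14=56 best=105, r--
l=1 r=14: min(10,19)*13=130 best=130 *, l++
l=2 r=14: min(1,19)*12=12 best=130, l++
l=3 r=14: min(4,19)*11=44 best=130, l++
l=4 r=14: min(17,19)*10=170 best=170 *, l++

l=5, r=14, best area=170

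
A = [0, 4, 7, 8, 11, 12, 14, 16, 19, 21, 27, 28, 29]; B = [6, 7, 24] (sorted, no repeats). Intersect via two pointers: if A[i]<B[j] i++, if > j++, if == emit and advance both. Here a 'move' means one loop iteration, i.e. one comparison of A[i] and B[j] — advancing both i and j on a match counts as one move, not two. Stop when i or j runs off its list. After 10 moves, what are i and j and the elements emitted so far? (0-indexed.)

[i=0,j=0] 0<6 → i++
[i=1,j=0] 4<6 → i++
[i=2,j=0] 7>6 → j++
[i=2,j=1] 7==7 emit → i++,j++
[i=3,j=2] 8<24 → i++
[i=4,j=2] 11<24 → i++
[i=5,j=2] 12<24 → i++
[i=6,j=2] 14<24 → i++
[i=7,j=2] 16<24 → i++
[i=8,j=2] 19<24 → i++

i=9, j=2, emitted=[7]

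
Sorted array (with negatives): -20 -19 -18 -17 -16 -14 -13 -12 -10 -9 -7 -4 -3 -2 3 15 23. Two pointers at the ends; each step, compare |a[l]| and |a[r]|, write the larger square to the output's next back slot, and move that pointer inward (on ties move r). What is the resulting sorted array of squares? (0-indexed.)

l=0 r=16: |-20|<=|23| out[16]=529, r--
l=0 r=15: |-20|>|15| out[15]=400, l++
l=1 r=15: |-19|>|15| out[14]=361, l++
l=2 r=15: |-18|>|15| out[13]=324, l++
l=3 r=15: |-17|>|15| out[12]=289, l++
l=4 r=15: |-16|>|15| out[11]=256, l++
l=5 r=15: |-14|<=|15| out[10]=225, r--
l=5 r=14: |-14|>|3| out[9]=196, l++
l=6 r=14: |-13|>|3| out[8]=169, l++
l=7 r=14: |-12|>|3| out[7]=144, l++
l=8 r=14: |-10|>|3| out[6]=100, l++
l=9 r=14: |-9|>|3| out[5]=81, l++
l=10 r=14: |-7|>|3| out[4]=49, l++
l=11 r=14: |-4|>|3| out[3]=16, l++
l=12 r=14: |-3|<=|3| out[2]=9, r--
l=12 r=13: |-3|>|-2| out[1]=9, l++
l=13 r=13: |-2|<=|-2| out[0]=4, r--

[4, 9, 9, 16, 49, 81, 100, 144, 169, 196, 225, 256, 289, 324, 361, 400, 529]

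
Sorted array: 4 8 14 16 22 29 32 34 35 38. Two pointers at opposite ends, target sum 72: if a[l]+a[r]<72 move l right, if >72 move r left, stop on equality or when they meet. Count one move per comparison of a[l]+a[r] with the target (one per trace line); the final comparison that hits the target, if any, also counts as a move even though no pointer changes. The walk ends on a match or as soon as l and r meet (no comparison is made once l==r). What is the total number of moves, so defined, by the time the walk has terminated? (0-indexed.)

8 moves

[0,9] 4+38=42 <72 → l++
[1,9] 8+38=46 <72 → l++
[2,9] 14+38=52 <72 → l++
[3,9] 16+38=54 <72 → l++
[4,9] 22+38=60 <72 → l++
[5,9] 29+38=67 <72 → l++
[6,9] 32+38=70 <72 → l++
[7,9] 34+38=72 → found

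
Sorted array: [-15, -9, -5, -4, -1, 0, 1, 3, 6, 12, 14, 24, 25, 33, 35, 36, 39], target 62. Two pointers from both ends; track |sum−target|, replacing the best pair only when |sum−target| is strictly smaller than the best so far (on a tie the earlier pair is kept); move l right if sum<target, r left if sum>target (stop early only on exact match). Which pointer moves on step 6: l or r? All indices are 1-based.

l=1 r=17: -15+39=24 d=38 *, l++
l=2 r=17: -9+39=30 d=32 *, l++
l=3 r=17: -5+39=34 d=28 *, l++
l=4 r=17: -4+39=35 d=27 *, l++
l=5 r=17: -1+39=38 d=24 *, l++
l=6 r=17: 0+39=39 d=23 *, l++

l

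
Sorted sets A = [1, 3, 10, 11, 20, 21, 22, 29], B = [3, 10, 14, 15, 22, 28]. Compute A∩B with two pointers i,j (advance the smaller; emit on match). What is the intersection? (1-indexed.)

[i=1,j=1] 1<3 → i++
[i=2,j=1] 3==3 emit → i++,j++
[i=3,j=2] 10==10 emit → i++,j++
[i=4,j=3] 11<14 → i++
[i=5,j=3] 20>14 → j++
[i=5,j=4] 20>15 → j++
[i=5,j=5] 20<22 → i++
[i=6,j=5] 21<22 → i++
[i=7,j=5] 22==22 emit → i++,j++
[i=8,j=6] 29>28 → j++

intersection = [3, 10, 22]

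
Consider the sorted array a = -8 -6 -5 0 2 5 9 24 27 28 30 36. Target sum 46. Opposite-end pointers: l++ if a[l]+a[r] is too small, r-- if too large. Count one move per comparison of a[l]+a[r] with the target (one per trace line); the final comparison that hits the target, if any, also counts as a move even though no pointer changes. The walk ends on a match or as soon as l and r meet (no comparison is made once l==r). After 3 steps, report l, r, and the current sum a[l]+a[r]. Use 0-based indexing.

l=3, r=11, sum=36

[0,11] -8+36=28 <46 → l++
[1,11] -6+36=30 <46 → l++
[2,11] -5+36=31 <46 → l++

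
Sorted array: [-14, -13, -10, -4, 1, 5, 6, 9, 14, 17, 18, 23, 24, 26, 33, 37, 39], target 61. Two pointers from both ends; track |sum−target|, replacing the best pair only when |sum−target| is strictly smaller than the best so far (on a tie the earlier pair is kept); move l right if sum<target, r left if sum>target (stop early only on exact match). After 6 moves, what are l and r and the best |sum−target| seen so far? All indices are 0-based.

[0,16] -14+39=25 d=36 * → l++
[1,16] -13+39=26 d=35 * → l++
[2,16] -10+39=29 d=32 * → l++
[3,16] -4+39=35 d=26 * → l++
[4,16] 1+39=40 d=21 * → l++
[5,16] 5+39=44 d=17 * → l++

l=6, r=16, best |Δ|=17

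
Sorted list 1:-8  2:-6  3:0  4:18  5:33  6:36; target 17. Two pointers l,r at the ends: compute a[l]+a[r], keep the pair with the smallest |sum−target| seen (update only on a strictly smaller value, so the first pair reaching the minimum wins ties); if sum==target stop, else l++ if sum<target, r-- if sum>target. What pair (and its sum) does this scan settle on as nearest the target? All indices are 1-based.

pair (0, 18) with sum 18 (|Δ|=1)

[1,6] -8+36=28 d=11 * → r--
[1,5] -8+33=25 d=8 * → r--
[1,4] -8+18=10 d=7 * → l++
[2,4] -6+18=12 d=5 * → l++
[3,4] 0+18=18 d=1 * → r--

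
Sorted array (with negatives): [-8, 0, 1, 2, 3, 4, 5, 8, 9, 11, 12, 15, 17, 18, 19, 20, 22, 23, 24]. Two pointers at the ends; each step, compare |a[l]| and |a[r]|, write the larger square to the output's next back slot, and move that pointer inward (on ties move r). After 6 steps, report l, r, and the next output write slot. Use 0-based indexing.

[0,18] |-8|<=|24| out[18]=576 → r--
[0,17] |-8|<=|23| out[17]=529 → r--
[0,16] |-8|<=|22| out[16]=484 → r--
[0,15] |-8|<=|20| out[15]=400 → r--
[0,14] |-8|<=|19| out[14]=361 → r--
[0,13] |-8|<=|18| out[13]=324 → r--

l=0, r=12, next write slot=12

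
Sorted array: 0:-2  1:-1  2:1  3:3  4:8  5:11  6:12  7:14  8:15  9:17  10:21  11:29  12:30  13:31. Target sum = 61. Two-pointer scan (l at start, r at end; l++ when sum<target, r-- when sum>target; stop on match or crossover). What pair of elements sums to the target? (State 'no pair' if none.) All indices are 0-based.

[0,13] -2+31=29 <61 → l++
[1,13] -1+31=30 <61 → l++
[2,13] 1+31=32 <61 → l++
[3,13] 3+31=34 <61 → l++
[4,13] 8+31=39 <61 → l++
[5,13] 11+31=42 <61 → l++
[6,13] 12+31=43 <61 → l++
[7,13] 14+31=45 <61 → l++
[8,13] 15+31=46 <61 → l++
[9,13] 17+31=48 <61 → l++
[10,13] 21+31=52 <61 → l++
[11,13] 29+31=60 <61 → l++
[12,13] 30+31=61 → found

(30, 31)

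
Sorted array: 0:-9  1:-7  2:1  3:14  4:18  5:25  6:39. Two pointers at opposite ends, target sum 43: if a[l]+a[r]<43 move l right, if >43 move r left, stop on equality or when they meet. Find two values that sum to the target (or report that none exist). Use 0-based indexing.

l=0 r=6: -9+39=30 <43, l++
l=1 r=6: -7+39=32 <43, l++
l=2 r=6: 1+39=40 <43, l++
l=3 r=6: 14+39=53 >43, r--
l=3 r=5: 14+25=39 <43, l++
l=4 r=5: 18+25=43, found

(18, 25)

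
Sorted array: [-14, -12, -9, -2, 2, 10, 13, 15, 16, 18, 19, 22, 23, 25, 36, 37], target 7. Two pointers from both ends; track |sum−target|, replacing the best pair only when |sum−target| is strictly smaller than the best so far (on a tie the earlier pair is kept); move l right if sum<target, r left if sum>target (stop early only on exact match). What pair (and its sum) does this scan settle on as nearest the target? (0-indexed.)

pair (-12, 19) with sum 7 (|Δ|=0)

[0,15] -14+37=23 d=16 * → r--
[0,14] -14+36=22 d=15 * → r--
[0,13] -14+25=11 d=4 * → r--
[0,12] -14+23=9 d=2 * → r--
[0,11] -14+22=8 d=1 * → r--
[0,10] -14+19=5 d=2 → l++
[1,10] -12+19=7 d=0 * → stop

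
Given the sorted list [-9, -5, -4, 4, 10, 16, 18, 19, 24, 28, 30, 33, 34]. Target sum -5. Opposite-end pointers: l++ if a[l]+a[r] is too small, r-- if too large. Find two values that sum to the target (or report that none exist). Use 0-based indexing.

(-9, 4)

[0,12] -9+34=25 >-5 → r--
[0,11] -9+33=24 >-5 → r--
[0,10] -9+30=21 >-5 → r--
[0,9] -9+28=19 >-5 → r--
[0,8] -9+24=15 >-5 → r--
[0,7] -9+19=10 >-5 → r--
[0,6] -9+18=9 >-5 → r--
[0,5] -9+16=7 >-5 → r--
[0,4] -9+10=1 >-5 → r--
[0,3] -9+4=-5 → found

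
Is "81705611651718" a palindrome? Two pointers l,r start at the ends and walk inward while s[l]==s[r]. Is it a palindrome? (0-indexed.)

not a palindrome (mismatch at 3,10)

l=0 r=13: '8'=='8', l++,r--
l=1 r=12: '1'=='1', l++,r--
l=2 r=11: '7'=='7', l++,r--
l=3 r=10: '0'!='1', stop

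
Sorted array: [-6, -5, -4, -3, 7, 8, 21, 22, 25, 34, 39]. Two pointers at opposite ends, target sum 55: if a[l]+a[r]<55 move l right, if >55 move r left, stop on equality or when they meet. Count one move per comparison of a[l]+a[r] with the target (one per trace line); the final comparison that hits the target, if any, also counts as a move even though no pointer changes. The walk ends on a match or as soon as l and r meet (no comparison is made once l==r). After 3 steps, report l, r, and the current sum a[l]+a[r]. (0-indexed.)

[0,10] -6+39=33 <55 → l++
[1,10] -5+39=34 <55 → l++
[2,10] -4+39=35 <55 → l++

l=3, r=10, sum=36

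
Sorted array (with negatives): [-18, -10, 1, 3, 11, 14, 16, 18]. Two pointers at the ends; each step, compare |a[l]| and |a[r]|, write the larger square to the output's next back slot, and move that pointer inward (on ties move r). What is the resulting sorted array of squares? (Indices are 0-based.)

[1, 9, 100, 121, 196, 256, 324, 324]

[0,7] |-18|<=|18| out[7]=324 → r--
[0,6] |-18|>|16| out[6]=324 → l++
[1,6] |-10|<=|16| out[5]=256 → r--
[1,5] |-10|<=|14| out[4]=196 → r--
[1,4] |-10|<=|11| out[3]=121 → r--
[1,3] |-10|>|3| out[2]=100 → l++
[2,3] |1|<=|3| out[1]=9 → r--
[2,2] |1|<=|1| out[0]=1 → r--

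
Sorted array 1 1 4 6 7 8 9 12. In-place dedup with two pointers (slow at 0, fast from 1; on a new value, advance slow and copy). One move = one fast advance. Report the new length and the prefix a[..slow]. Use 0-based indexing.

length 7; prefix = [1, 4, 6, 7, 8, 9, 12]

slow=0 fast=1: a[fast]=1=a[slow] dup, fast++
slow=0 fast=2: a[fast]=4≠a[slow]=1 write a[1]=4, slow++,fast++
slow=1 fast=3: a[fast]=6≠a[slow]=4 write a[2]=6, slow++,fast++
slow=2 fast=4: a[fast]=7≠a[slow]=6 write a[3]=7, slow++,fast++
slow=3 fast=5: a[fast]=8≠a[slow]=7 write a[4]=8, slow++,fast++
slow=4 fast=6: a[fast]=9≠a[slow]=8 write a[5]=9, slow++,fast++
slow=5 fast=7: a[fast]=12≠a[slow]=9 write a[6]=12, slow++,fast++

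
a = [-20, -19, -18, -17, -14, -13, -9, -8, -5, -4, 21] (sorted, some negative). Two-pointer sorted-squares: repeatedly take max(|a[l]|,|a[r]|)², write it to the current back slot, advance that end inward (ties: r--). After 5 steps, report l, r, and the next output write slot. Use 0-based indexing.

[0,10] |-20|<=|21| out[10]=441 → r--
[0,9] |-20|>|-4| out[9]=400 → l++
[1,9] |-19|>|-4| out[8]=361 → l++
[2,9] |-18|>|-4| out[7]=324 → l++
[3,9] |-17|>|-4| out[6]=289 → l++

l=4, r=9, next write slot=5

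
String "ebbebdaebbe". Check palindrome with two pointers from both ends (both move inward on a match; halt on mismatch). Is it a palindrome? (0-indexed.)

not a palindrome (mismatch at 4,6)

[0,10] 'e'=='e' → l++,r--
[1,9] 'b'=='b' → l++,r--
[2,8] 'b'=='b' → l++,r--
[3,7] 'e'=='e' → l++,r--
[4,6] 'b'!='a' → stop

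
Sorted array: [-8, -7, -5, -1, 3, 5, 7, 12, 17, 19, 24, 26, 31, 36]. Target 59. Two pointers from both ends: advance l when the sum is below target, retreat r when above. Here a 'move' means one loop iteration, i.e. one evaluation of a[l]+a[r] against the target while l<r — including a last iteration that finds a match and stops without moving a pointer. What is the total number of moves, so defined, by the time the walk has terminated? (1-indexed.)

l=1 r=14: -8+36=28 <59, l++
l=2 r=14: -7+36=29 <59, l++
l=3 r=14: -5+36=31 <59, l++
l=4 r=14: -1+36=35 <59, l++
l=5 r=14: 3+36=39 <59, l++
l=6 r=14: 5+36=41 <59, l++
l=7 r=14: 7+36=43 <59, l++
l=8 r=14: 12+36=48 <59, l++
l=9 r=14: 17+36=53 <59, l++
l=10 r=14: 19+36=55 <59, l++
l=11 r=14: 24+36=60 >59, r--
l=11 r=13: 24+31=55 <59, l++
l=12 r=13: 26+31=57 <59, l++

13 moves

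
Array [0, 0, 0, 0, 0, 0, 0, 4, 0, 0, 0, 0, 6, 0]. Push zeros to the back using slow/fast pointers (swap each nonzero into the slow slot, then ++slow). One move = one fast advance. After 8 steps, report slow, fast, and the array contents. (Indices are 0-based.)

slow=1, fast=8, a=[4, 0, 0, 0, 0, 0, 0, 0, 0, 0, 0, 0, 6, 0]

(s=0,f=0) a[fast]=0 → fast++
(s=0,f=1) a[fast]=0 → fast++
(s=0,f=2) a[fast]=0 → fast++
(s=0,f=3) a[fast]=0 → fast++
(s=0,f=4) a[fast]=0 → fast++
(s=0,f=5) a[fast]=0 → fast++
(s=0,f=6) a[fast]=0 → fast++
(s=0,f=7) a[fast]=4≠0 swap→a[0]=4 → slow++,fast++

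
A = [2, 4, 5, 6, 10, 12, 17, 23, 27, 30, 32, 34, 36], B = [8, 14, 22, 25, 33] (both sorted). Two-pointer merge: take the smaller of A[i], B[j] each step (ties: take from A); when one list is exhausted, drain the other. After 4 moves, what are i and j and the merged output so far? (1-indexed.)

i=1 j=1: A[i]=2<=B[j]=8 take 2, i++
i=2 j=1: A[i]=4<=B[j]=8 take 4, i++
i=3 j=1: A[i]=5<=B[j]=8 take 5, i++
i=4 j=1: A[i]=6<=B[j]=8 take 6, i++

i=5, j=1, merged so far=[2, 4, 5, 6]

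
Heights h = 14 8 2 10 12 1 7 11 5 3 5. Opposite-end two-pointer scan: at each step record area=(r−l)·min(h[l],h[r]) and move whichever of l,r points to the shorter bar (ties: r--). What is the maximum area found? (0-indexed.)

[0,10] min(14,5)*10=50 best=50 * → r--
[0,9] min(14,3)*9=27 best=50 → r--
[0,8] min(14,5)*8=40 best=50 → r--
[0,7] min(14,11)*7=77 best=77 * → r--
[0,6] min(14,7)*6=42 best=77 → r--
[0,5] min(14,1)*5=5 best=77 → r--
[0,4] min(14,12)*4=48 best=77 → r--
[0,3] min(14,10)*3=30 best=77 → r--
[0,2] min(14,2)*2=4 best=77 → r--
[0,1] min(14,8)*1=8 best=77 → r--

max area = 77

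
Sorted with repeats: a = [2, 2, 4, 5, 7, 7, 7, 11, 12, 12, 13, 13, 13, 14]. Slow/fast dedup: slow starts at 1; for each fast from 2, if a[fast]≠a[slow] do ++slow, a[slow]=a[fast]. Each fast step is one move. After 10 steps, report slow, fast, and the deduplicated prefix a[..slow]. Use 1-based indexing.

slow=7, fast=12, prefix=[2, 4, 5, 7, 11, 12, 13]

slow=1 fast=2: a[fast]=2=a[slow] dup, fast++
slow=1 fast=3: a[fast]=4≠a[slow]=2 write a[2]=4, slow++,fast++
slow=2 fast=4: a[fast]=5≠a[slow]=4 write a[3]=5, slow++,fast++
slow=3 fast=5: a[fast]=7≠a[slow]=5 write a[4]=7, slow++,fast++
slow=4 fast=6: a[fast]=7=a[slow] dup, fast++
slow=4 fast=7: a[fast]=7=a[slow] dup, fast++
slow=4 fast=8: a[fast]=11≠a[slow]=7 write a[5]=11, slow++,fast++
slow=5 fast=9: a[fast]=12≠a[slow]=11 write a[6]=12, slow++,fast++
slow=6 fast=10: a[fast]=12=a[slow] dup, fast++
slow=6 fast=11: a[fast]=13≠a[slow]=12 write a[7]=13, slow++,fast++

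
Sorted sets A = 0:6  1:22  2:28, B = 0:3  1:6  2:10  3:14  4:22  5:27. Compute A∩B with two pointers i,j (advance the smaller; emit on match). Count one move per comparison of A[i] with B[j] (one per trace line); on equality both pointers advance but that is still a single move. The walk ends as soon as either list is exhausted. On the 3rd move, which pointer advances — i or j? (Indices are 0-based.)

i=0 j=0: 6>3, j++
i=0 j=1: 6==6 emit, i++,j++
i=1 j=2: 22>10, j++

j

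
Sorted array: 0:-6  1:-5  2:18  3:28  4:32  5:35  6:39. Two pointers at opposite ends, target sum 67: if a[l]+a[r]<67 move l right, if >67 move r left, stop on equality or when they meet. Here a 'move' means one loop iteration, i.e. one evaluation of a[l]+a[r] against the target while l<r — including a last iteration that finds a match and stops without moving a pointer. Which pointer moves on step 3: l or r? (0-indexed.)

l

[0,6] -6+39=33 <67 → l++
[1,6] -5+39=34 <67 → l++
[2,6] 18+39=57 <67 → l++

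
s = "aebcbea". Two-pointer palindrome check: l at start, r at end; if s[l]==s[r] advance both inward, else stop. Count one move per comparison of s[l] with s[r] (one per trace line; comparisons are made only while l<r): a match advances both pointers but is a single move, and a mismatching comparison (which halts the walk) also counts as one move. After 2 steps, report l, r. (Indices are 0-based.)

l=0 r=6: 'a'=='a', l++,r--
l=1 r=5: 'e'=='e', l++,r--

l=2, r=4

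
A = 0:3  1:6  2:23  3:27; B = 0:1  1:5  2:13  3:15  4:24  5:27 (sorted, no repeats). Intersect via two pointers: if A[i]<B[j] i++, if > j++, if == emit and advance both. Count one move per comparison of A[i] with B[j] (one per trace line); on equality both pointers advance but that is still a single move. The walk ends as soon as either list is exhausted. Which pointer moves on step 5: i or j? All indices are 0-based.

j

[i=0,j=0] 3>1 → j++
[i=0,j=1] 3<5 → i++
[i=1,j=1] 6>5 → j++
[i=1,j=2] 6<13 → i++
[i=2,j=2] 23>13 → j++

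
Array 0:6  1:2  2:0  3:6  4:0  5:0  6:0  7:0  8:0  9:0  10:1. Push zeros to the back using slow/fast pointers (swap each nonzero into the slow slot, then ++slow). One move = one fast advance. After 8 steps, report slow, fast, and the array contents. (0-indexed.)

slow=3, fast=8, a=[6, 2, 6, 0, 0, 0, 0, 0, 0, 0, 1]

slow=0 fast=0: a[fast]=6≠0 swap→a[0]=6, slow++,fast++
slow=1 fast=1: a[fast]=2≠0 swap→a[1]=2, slow++,fast++
slow=2 fast=2: a[fast]=0, fast++
slow=2 fast=3: a[fast]=6≠0 swap→a[2]=6, slow++,fast++
slow=3 fast=4: a[fast]=0, fast++
slow=3 fast=5: a[fast]=0, fast++
slow=3 fast=6: a[fast]=0, fast++
slow=3 fast=7: a[fast]=0, fast++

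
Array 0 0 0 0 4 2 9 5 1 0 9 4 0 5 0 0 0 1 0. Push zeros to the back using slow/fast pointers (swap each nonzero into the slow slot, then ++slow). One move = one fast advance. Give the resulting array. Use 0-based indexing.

[4, 2, 9, 5, 1, 9, 4, 5, 1, 0, 0, 0, 0, 0, 0, 0, 0, 0, 0]

slow=0 fast=0: a[fast]=0, fast++
slow=0 fast=1: a[fast]=0, fast++
slow=0 fast=2: a[fast]=0, fast++
slow=0 fast=3: a[fast]=0, fast++
slow=0 fast=4: a[fast]=4≠0 swap→a[0]=4, slow++,fast++
slow=1 fast=5: a[fast]=2≠0 swap→a[1]=2, slow++,fast++
slow=2 fast=6: a[fast]=9≠0 swap→a[2]=9, slow++,fast++
slow=3 fast=7: a[fast]=5≠0 swap→a[3]=5, slow++,fast++
slow=4 fast=8: a[fast]=1≠0 swap→a[4]=1, slow++,fast++
slow=5 fast=9: a[fast]=0, fast++
slow=5 fast=10: a[fast]=9≠0 swap→a[5]=9, slow++,fast++
slow=6 fast=11: a[fast]=4≠0 swap→a[6]=4, slow++,fast++
slow=7 fast=12: a[fast]=0, fast++
slow=7 fast=13: a[fast]=5≠0 swap→a[7]=5, slow++,fast++
slow=8 fast=14: a[fast]=0, fast++
slow=8 fast=15: a[fast]=0, fast++
slow=8 fast=16: a[fast]=0, fast++
slow=8 fast=17: a[fast]=1≠0 swap→a[8]=1, slow++,fast++
slow=9 fast=18: a[fast]=0, fast++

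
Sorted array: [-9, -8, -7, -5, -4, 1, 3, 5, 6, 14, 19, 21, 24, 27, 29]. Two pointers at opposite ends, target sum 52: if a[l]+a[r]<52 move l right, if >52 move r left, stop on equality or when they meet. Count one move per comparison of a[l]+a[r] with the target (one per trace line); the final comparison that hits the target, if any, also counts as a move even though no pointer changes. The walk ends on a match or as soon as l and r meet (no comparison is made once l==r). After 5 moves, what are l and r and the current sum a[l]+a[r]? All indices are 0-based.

l=5, r=14, sum=30

[0,14] -9+29=20 <52 → l++
[1,14] -8+29=21 <52 → l++
[2,14] -7+29=22 <52 → l++
[3,14] -5+29=24 <52 → l++
[4,14] -4+29=25 <52 → l++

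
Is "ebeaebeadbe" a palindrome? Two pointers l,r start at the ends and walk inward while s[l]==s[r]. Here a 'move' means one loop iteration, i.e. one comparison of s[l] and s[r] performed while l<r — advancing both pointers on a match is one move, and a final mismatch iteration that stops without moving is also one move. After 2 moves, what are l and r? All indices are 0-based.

l=0 r=10: 'e'=='e', l++,r--
l=1 r=9: 'b'=='b', l++,r--

l=2, r=8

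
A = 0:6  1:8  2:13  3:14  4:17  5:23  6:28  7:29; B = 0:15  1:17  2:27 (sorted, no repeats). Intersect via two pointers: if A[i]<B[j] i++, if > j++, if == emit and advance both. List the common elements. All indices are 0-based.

i=0 j=0: 6<15, i++
i=1 j=0: 8<15, i++
i=2 j=0: 13<15, i++
i=3 j=0: 14<15, i++
i=4 j=0: 17>15, j++
i=4 j=1: 17==17 emit, i++,j++
i=5 j=2: 23<27, i++
i=6 j=2: 28>27, j++

intersection = [17]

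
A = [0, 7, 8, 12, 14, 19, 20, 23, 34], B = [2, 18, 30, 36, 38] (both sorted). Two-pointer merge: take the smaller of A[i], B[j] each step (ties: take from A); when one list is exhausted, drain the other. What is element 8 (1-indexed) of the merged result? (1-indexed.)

merged[8] = 19

[i=1,j=1] A[i]=0<=B[j]=2 take 0 → i++
[i=2,j=1] A[i]=7>B[j]=2 take 2 → j++
[i=2,j=2] A[i]=7<=B[j]=18 take 7 → i++
[i=3,j=2] A[i]=8<=B[j]=18 take 8 → i++
[i=4,j=2] A[i]=12<=B[j]=18 take 12 → i++
[i=5,j=2] A[i]=14<=B[j]=18 take 14 → i++
[i=6,j=2] A[i]=19>B[j]=18 take 18 → j++
[i=6,j=3] A[i]=19<=B[j]=30 take 19 → i++
[i=7,j=3] A[i]=20<=B[j]=30 take 20 → i++
[i=8,j=3] A[i]=23<=B[j]=30 take 23 → i++
[i=9,j=3] A[i]=34>B[j]=30 take 30 → j++
[i=9,j=4] A[i]=34<=B[j]=36 take 34 → i++
[i=10,j=4] A done, take B[j]=36 → j++
[i=10,j=5] A done, take B[j]=38 → j++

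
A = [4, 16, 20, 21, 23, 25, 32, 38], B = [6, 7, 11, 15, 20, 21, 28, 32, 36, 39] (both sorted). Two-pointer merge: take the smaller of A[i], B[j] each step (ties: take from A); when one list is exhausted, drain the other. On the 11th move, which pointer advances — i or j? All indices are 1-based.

i

[i=1,j=1] A[i]=4<=B[j]=6 take 4 → i++
[i=2,j=1] A[i]=16>B[j]=6 take 6 → j++
[i=2,j=2] A[i]=16>B[j]=7 take 7 → j++
[i=2,j=3] A[i]=16>B[j]=11 take 11 → j++
[i=2,j=4] A[i]=16>B[j]=15 take 15 → j++
[i=2,j=5] A[i]=16<=B[j]=20 take 16 → i++
[i=3,j=5] A[i]=20<=B[j]=20 take 20 → i++
[i=4,j=5] A[i]=21>B[j]=20 take 20 → j++
[i=4,j=6] A[i]=21<=B[j]=21 take 21 → i++
[i=5,j=6] A[i]=23>B[j]=21 take 21 → j++
[i=5,j=7] A[i]=23<=B[j]=28 take 23 → i++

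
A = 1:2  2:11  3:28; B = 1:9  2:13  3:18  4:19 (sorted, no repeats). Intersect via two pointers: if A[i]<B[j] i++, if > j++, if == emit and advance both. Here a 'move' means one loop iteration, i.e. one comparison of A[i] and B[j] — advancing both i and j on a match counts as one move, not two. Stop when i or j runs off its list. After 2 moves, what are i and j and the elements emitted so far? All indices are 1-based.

i=1 j=1: 2<9, i++
i=2 j=1: 11>9, j++

i=2, j=2, emitted=[]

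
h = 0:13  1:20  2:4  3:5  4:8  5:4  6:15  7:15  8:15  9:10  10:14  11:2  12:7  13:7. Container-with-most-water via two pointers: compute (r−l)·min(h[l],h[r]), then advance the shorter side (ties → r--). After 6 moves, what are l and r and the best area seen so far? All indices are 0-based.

l=0 r=13: min(13,7)*13=91 best=91 *, r--
l=0 r=12: min(13,7)*12=84 best=91, r--
l=0 r=11: min(13,2)*11=22 best=91, r--
l=0 r=10: min(13,14)*10=130 best=130 *, l++
l=1 r=10: min(20,14)*9=126 best=130, r--
l=1 r=9: min(20,10)*8=80 best=130, r--

l=1, r=8, best area=130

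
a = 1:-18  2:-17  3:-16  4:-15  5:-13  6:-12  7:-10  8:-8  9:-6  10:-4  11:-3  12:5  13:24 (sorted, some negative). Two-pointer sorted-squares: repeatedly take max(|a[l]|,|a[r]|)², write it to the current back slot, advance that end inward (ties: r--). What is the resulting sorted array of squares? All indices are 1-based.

[1,13] |-18|<=|24| out[13]=576 → r--
[1,12] |-18|>|5| out[12]=324 → l++
[2,12] |-17|>|5| out[11]=289 → l++
[3,12] |-16|>|5| out[10]=256 → l++
[4,12] |-15|>|5| out[9]=225 → l++
[5,12] |-13|>|5| out[8]=169 → l++
[6,12] |-12|>|5| out[7]=144 → l++
[7,12] |-10|>|5| out[6]=100 → l++
[8,12] |-8|>|5| out[5]=64 → l++
[9,12] |-6|>|5| out[4]=36 → l++
[10,12] |-4|<=|5| out[3]=25 → r--
[10,11] |-4|>|-3| out[2]=16 → l++
[11,11] |-3|<=|-3| out[1]=9 → r--

[9, 16, 25, 36, 64, 100, 144, 169, 225, 256, 289, 324, 576]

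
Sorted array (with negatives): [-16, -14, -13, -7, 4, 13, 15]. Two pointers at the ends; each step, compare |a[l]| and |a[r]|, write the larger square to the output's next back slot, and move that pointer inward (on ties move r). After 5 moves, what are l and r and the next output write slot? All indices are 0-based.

l=3, r=4, next write slot=1

l=0 r=6: |-16|>|15| out[6]=256, l++
l=1 r=6: |-14|<=|15| out[5]=225, r--
l=1 r=5: |-14|>|13| out[4]=196, l++
l=2 r=5: |-13|<=|13| out[3]=169, r--
l=2 r=4: |-13|>|4| out[2]=169, l++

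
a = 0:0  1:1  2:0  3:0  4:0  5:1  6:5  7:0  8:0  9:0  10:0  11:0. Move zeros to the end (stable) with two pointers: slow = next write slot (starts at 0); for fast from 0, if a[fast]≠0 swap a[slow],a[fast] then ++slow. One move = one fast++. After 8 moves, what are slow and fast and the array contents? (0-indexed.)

slow=0 fast=0: a[fast]=0, fast++
slow=0 fast=1: a[fast]=1≠0 swap→a[0]=1, slow++,fast++
slow=1 fast=2: a[fast]=0, fast++
slow=1 fast=3: a[fast]=0, fast++
slow=1 fast=4: a[fast]=0, fast++
slow=1 fast=5: a[fast]=1≠0 swap→a[1]=1, slow++,fast++
slow=2 fast=6: a[fast]=5≠0 swap→a[2]=5, slow++,fast++
slow=3 fast=7: a[fast]=0, fast++

slow=3, fast=8, a=[1, 1, 5, 0, 0, 0, 0, 0, 0, 0, 0, 0]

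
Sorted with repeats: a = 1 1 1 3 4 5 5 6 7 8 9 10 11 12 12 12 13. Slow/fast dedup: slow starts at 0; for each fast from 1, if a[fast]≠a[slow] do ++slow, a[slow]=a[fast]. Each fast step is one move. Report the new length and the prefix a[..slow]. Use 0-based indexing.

(s=0,f=1) a[fast]=1=a[slow] dup → fast++
(s=0,f=2) a[fast]=1=a[slow] dup → fast++
(s=0,f=3) a[fast]=3≠a[slow]=1 write a[1]=3 → slow++,fast++
(s=1,f=4) a[fast]=4≠a[slow]=3 write a[2]=4 → slow++,fast++
(s=2,f=5) a[fast]=5≠a[slow]=4 write a[3]=5 → slow++,fast++
(s=3,f=6) a[fast]=5=a[slow] dup → fast++
(s=3,f=7) a[fast]=6≠a[slow]=5 write a[4]=6 → slow++,fast++
(s=4,f=8) a[fast]=7≠a[slow]=6 write a[5]=7 → slow++,fast++
(s=5,f=9) a[fast]=8≠a[slow]=7 write a[6]=8 → slow++,fast++
(s=6,f=10) a[fast]=9≠a[slow]=8 write a[7]=9 → slow++,fast++
(s=7,f=11) a[fast]=10≠a[slow]=9 write a[8]=10 → slow++,fast++
(s=8,f=12) a[fast]=11≠a[slow]=10 write a[9]=11 → slow++,fast++
(s=9,f=13) a[fast]=12≠a[slow]=11 write a[10]=12 → slow++,fast++
(s=10,f=14) a[fast]=12=a[slow] dup → fast++
(s=10,f=15) a[fast]=12=a[slow] dup → fast++
(s=10,f=16) a[fast]=13≠a[slow]=12 write a[11]=13 → slow++,fast++

length 12; prefix = [1, 3, 4, 5, 6, 7, 8, 9, 10, 11, 12, 13]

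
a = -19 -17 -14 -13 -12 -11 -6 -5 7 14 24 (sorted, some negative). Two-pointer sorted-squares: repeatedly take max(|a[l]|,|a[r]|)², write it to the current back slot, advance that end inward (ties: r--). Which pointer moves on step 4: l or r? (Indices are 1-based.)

r

l=1 r=11: |-19|<=|24| out[11]=576, r--
l=1 r=10: |-19|>|14| out[10]=361, l++
l=2 r=10: |-17|>|14| out[9]=289, l++
l=3 r=10: |-14|<=|14| out[8]=196, r--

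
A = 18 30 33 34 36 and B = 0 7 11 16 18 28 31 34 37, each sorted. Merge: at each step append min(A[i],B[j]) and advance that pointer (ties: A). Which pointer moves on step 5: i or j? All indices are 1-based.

i=1 j=1: A[i]=18>B[j]=0 take 0, j++
i=1 j=2: A[i]=18>B[j]=7 take 7, j++
i=1 j=3: A[i]=18>B[j]=11 take 11, j++
i=1 j=4: A[i]=18>B[j]=16 take 16, j++
i=1 j=5: A[i]=18<=B[j]=18 take 18, i++

i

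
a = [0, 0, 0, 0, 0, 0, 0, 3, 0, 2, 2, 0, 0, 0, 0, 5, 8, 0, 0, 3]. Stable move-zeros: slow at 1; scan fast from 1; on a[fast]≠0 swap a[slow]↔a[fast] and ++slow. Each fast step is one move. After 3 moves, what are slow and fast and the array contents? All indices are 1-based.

slow=1, fast=4, a=[0, 0, 0, 0, 0, 0, 0, 3, 0, 2, 2, 0, 0, 0, 0, 5, 8, 0, 0, 3]

(s=1,f=1) a[fast]=0 → fast++
(s=1,f=2) a[fast]=0 → fast++
(s=1,f=3) a[fast]=0 → fast++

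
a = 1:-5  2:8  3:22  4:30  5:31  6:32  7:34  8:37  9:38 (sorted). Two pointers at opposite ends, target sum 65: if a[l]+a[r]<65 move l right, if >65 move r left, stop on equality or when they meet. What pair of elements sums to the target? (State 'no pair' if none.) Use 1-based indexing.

(31, 34)

[1,9] -5+38=33 <65 → l++
[2,9] 8+38=46 <65 → l++
[3,9] 22+38=60 <65 → l++
[4,9] 30+38=68 >65 → r--
[4,8] 30+37=67 >65 → r--
[4,7] 30+34=64 <65 → l++
[5,7] 31+34=65 → found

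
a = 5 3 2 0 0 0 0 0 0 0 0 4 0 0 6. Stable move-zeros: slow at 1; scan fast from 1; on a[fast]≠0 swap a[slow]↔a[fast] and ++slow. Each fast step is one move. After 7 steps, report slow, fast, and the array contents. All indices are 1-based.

slow=1 fast=1: a[fast]=5≠0 swap→a[1]=5, slow++,fast++
slow=2 fast=2: a[fast]=3≠0 swap→a[2]=3, slow++,fast++
slow=3 fast=3: a[fast]=2≠0 swap→a[3]=2, slow++,fast++
slow=4 fast=4: a[fast]=0, fast++
slow=4 fast=5: a[fast]=0, fast++
slow=4 fast=6: a[fast]=0, fast++
slow=4 fast=7: a[fast]=0, fast++

slow=4, fast=8, a=[5, 3, 2, 0, 0, 0, 0, 0, 0, 0, 0, 4, 0, 0, 6]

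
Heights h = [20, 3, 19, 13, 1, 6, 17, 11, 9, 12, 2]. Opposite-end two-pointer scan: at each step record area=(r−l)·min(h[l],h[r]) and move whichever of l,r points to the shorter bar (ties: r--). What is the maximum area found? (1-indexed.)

max area = 108

l=1 r=11: min(20,2)*10=20 best=20 *, r--
l=1 r=10: min(20,12)*9=108 best=108 *, r--
l=1 r=9: min(20,9)*8=72 best=108, r--
l=1 r=8: min(20,11)*7=77 best=108, r--
l=1 r=7: min(20,17)*6=102 best=108, r--
l=1 r=6: min(20,6)*5=30 best=108, r--
l=1 r=5: min(20,1)*4=4 best=108, r--
l=1 r=4: min(20,13)*3=39 best=108, r--
l=1 r=3: min(20,19)*2=38 best=108, r--
l=1 r=2: min(20,3)*1=3 best=108, r--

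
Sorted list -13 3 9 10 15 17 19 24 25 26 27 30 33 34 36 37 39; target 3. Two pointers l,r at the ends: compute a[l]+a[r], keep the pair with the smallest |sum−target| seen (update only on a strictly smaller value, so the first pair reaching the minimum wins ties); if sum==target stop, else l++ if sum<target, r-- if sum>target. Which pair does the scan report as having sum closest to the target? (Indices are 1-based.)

pair (-13, 17) with sum 4 (|Δ|=1)

[1,17] -13+39=26 d=23 * → r--
[1,16] -13+37=24 d=21 * → r--
[1,15] -13+36=23 d=20 * → r--
[1,14] -13+34=21 d=18 * → r--
[1,13] -13+33=20 d=17 * → r--
[1,12] -13+30=17 d=14 * → r--
[1,11] -13+27=14 d=11 * → r--
[1,10] -13+26=13 d=10 * → r--
[1,9] -13+25=12 d=9 * → r--
[1,8] -13+24=11 d=8 * → r--
[1,7] -13+19=6 d=3 * → r--
[1,6] -13+17=4 d=1 * → r--
[1,5] -13+15=2 d=1 → l++
[2,5] 3+15=18 d=15 → r--
[2,4] 3+10=13 d=10 → r--
[2,3] 3+9=12 d=9 → r--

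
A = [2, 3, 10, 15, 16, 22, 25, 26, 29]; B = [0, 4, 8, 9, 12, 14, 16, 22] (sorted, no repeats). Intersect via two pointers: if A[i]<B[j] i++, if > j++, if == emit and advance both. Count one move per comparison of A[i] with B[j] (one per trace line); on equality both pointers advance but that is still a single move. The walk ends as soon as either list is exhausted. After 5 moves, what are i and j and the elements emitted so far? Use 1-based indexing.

i=1 j=1: 2>0, j++
i=1 j=2: 2<4, i++
i=2 j=2: 3<4, i++
i=3 j=2: 10>4, j++
i=3 j=3: 10>8, j++

i=3, j=4, emitted=[]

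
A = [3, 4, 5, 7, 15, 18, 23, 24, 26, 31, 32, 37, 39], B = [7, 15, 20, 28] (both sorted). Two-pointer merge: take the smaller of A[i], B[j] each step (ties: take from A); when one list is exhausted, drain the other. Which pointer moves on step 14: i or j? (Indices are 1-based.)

i

i=1 j=1: A[i]=3<=B[j]=7 take 3, i++
i=2 j=1: A[i]=4<=B[j]=7 take 4, i++
i=3 j=1: A[i]=5<=B[j]=7 take 5, i++
i=4 j=1: A[i]=7<=B[j]=7 take 7, i++
i=5 j=1: A[i]=15>B[j]=7 take 7, j++
i=5 j=2: A[i]=15<=B[j]=15 take 15, i++
i=6 j=2: A[i]=18>B[j]=15 take 15, j++
i=6 j=3: A[i]=18<=B[j]=20 take 18, i++
i=7 j=3: A[i]=23>B[j]=20 take 20, j++
i=7 j=4: A[i]=23<=B[j]=28 take 23, i++
i=8 j=4: A[i]=24<=B[j]=28 take 24, i++
i=9 j=4: A[i]=26<=B[j]=28 take 26, i++
i=10 j=4: A[i]=31>B[j]=28 take 28, j++
i=10 j=5: B done, take A[i]=31, i++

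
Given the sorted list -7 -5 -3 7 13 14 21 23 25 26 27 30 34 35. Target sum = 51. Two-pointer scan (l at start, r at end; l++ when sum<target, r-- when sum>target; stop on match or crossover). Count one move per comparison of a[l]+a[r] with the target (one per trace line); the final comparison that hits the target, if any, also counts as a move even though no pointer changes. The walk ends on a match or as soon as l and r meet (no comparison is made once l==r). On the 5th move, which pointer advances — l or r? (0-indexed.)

l

[0,13] -7+35=28 <51 → l++
[1,13] -5+35=30 <51 → l++
[2,13] -3+35=32 <51 → l++
[3,13] 7+35=42 <51 → l++
[4,13] 13+35=48 <51 → l++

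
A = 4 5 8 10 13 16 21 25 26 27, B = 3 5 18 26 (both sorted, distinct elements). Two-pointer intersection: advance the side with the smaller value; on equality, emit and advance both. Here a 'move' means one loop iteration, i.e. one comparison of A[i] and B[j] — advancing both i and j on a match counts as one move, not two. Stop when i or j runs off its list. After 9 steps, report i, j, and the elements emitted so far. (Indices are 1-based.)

i=8, j=4, emitted=[5]

[i=1,j=1] 4>3 → j++
[i=1,j=2] 4<5 → i++
[i=2,j=2] 5==5 emit → i++,j++
[i=3,j=3] 8<18 → i++
[i=4,j=3] 10<18 → i++
[i=5,j=3] 13<18 → i++
[i=6,j=3] 16<18 → i++
[i=7,j=3] 21>18 → j++
[i=7,j=4] 21<26 → i++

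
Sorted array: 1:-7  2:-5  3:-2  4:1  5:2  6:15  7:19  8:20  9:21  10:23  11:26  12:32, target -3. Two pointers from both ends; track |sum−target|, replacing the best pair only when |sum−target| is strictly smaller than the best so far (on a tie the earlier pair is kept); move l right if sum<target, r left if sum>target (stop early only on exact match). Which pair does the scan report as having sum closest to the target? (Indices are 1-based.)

pair (-5, 2) with sum -3 (|Δ|=0)

l=1 r=12: -7+32=25 d=28 *, r--
l=1 r=11: -7+26=19 d=22 *, r--
l=1 r=10: -7+23=16 d=19 *, r--
l=1 r=9: -7+21=14 d=17 *, r--
l=1 r=8: -7+20=13 d=16 *, r--
l=1 r=7: -7+19=12 d=15 *, r--
l=1 r=6: -7+15=8 d=11 *, r--
l=1 r=5: -7+2=-5 d=2 *, l++
l=2 r=5: -5+2=-3 d=0 *, stop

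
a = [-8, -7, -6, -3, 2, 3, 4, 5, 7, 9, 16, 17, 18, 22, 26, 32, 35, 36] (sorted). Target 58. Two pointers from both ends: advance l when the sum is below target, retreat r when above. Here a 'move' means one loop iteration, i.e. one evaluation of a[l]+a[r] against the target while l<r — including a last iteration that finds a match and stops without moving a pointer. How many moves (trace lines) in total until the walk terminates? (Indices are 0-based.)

14 moves

[0,17] -8+36=28 <58 → l++
[1,17] -7+36=29 <58 → l++
[2,17] -6+36=30 <58 → l++
[3,17] -3+36=33 <58 → l++
[4,17] 2+36=38 <58 → l++
[5,17] 3+36=39 <58 → l++
[6,17] 4+36=40 <58 → l++
[7,17] 5+36=41 <58 → l++
[8,17] 7+36=43 <58 → l++
[9,17] 9+36=45 <58 → l++
[10,17] 16+36=52 <58 → l++
[11,17] 17+36=53 <58 → l++
[12,17] 18+36=54 <58 → l++
[13,17] 22+36=58 → found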